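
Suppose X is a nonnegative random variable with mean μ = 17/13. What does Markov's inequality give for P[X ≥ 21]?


μ = E[X] = 17/13, a = 21.
Markov: P[X ≥ 21] ≤ μ/a = (17/13)/21 = 17/273.
Numerically: ≈ 0.06227.
(Since a = 21 > μ = 1.30769, the bound 17/273 is < 1 and informative.)

P[X ≥ 21] ≤ 17/273 ≈ 0.06227.


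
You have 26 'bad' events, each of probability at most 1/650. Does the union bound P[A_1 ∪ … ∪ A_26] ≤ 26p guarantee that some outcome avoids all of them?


Union bound: P[∪_{i=1}^{26} A_i] ≤ Σ_i P[A_i] ≤ 26·p = 26·(1/650) = 1/25.
Numerically: 1/25 ≈ 0.040000.
Is 1/25 < 1? YES.
Since P[∪ A_i] ≤ 1/25 < 1, the complement has P[∩ A_i^c] ≥ 1 − 1/25 = 24/25 > 0, so some outcome avoids every A_i.

26·p = 1/25 ≈ 0.040000; existence CERTIFIED by the union bound.


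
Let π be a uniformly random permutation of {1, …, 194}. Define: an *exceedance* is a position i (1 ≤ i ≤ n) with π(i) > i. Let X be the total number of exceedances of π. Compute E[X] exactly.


Write X = Σ_{i=1}^{194} X_i, where X_i = 1_{π(i) > i}.
For each fixed i, π(i) is uniform over {1, …, 194} (marginal of a uniform permutation), so P[π(i) > i] = (n − i)/n. Summing: Σ_{i=1}^{194} (n − i)/n = (0 + 1 + … + 193)/194 = 194(194 − 1)/(2·194) = (194 − 1)/2.
Hence E[X] = Σ_{i=1}^{194} (194 − i)/194 = 193/2 ≈ 96.5000.

E[X] = 193/2 = 96.5000.


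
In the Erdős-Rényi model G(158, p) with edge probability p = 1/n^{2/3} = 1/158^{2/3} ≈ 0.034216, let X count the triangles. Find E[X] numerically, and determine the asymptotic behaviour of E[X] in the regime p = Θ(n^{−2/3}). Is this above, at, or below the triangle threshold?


Number of potential triangles: C(158, 3) = 644956.
Each occurs with probability p³ ≈ (0.034216)³ ≈ 4.0057683e-05.
By linearity: E[X] = C(158, 3)·p³ ≈ 644956 · 4.0057683e-05 ≈ 25.83544.
Since α = 2/3 < 1, p = c/n^{2/3} ≫ 1/n is above the triangle threshold p ~ 1/n. Asymptotically E[X] ~ (c³/6)·n^{3(1−α)} = (1³/6)·n^{1} → ∞; triangles are abundant w.h.p.

E[X] ≈ 25.83544; in regime p = Θ(1/n^{2/3}) E[X] diverges (above the triangle threshold p ~ 1/n).


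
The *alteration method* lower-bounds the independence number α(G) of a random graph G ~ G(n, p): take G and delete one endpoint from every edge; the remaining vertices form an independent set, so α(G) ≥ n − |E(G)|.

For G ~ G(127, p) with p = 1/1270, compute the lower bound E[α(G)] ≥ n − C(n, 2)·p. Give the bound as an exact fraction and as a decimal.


E[|E(G)|] = C(127, 2)·p = 8001 · (1/1270) = 63/10.
E[α(G)] ≥ n − E[|E(G)|] = 127 − 63/10 = 1207/10.
Numerically: ≈ 120.7000.
(This is only a lower bound; the true E[α(G)] may be larger.)

E[α(G)] ≥ 1207/10 ≈ 120.7000.


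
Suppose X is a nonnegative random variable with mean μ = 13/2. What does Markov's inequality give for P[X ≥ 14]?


μ = E[X] = 13/2, a = 14.
Markov: P[X ≥ 14] ≤ μ/a = (13/2)/14 = 13/28.
Numerically: ≈ 0.464286.
(Since a = 14 > μ = 6.500000, the bound 13/28 is < 1 and informative.)

P[X ≥ 14] ≤ 13/28 ≈ 0.464286.


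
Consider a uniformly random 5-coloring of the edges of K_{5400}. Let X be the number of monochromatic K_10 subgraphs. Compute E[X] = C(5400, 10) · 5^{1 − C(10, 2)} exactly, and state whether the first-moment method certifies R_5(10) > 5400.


E[X] = C(5400, 10) · 5^{1 − 45} = 5761735538961887279463031445160 · 5^{−44} = 5761735538961887279463031445160/5684341886080801486968994140625.
As a reduced fraction: E[X] = 1152347107792377455892606289032/1136868377216160297393798828125 ≈ 1.013615.
Is E[X] < 1? NO.
Since E[X] ≥ 1, the first-moment bound is inconclusive at n = 5400; it does NOT by itself certify R_5(10) > 5400.

E[X] = 1152347107792377455892606289032/1136868377216160297393798828125 ≈ 1.013615; E[X] ≥ 1; first-moment method inconclusive here.


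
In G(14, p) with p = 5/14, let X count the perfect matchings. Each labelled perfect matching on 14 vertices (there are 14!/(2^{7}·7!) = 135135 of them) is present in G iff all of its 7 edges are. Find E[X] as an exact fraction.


K_14 has 14!/(2^{7}·7!) = 135135 labelled perfect matchings.
For each such perfect matching H, let X_H = 1 if all 7 edges of H are present in G. Then P[X_H = 1] = p^{7} = (5/14)^{7} = 78125/105413504.
By linearity: E[X] = Σ_H E[X_H] = 135135 · p^{7} = 135135 · 78125/105413504 = 1508203125/15059072.
Numerically: E[X] ≈ 100.

E[X] = 135135 · (5/14)^{7} = 1508203125/15059072 ≈ 100.


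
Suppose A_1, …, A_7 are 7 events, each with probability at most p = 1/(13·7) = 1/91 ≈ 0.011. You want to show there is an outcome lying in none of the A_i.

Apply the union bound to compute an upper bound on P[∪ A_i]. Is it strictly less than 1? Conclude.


Union bound: P[∪_{i=1}^{7} A_i] ≤ Σ_i P[A_i] ≤ 7·p = 7·(1/91) = 1/13.
Numerically: 1/13 ≈ 0.077.
Is 1/13 < 1? YES.
Since P[∪ A_i] ≤ 1/13 < 1, the complement has P[∩ A_i^c] ≥ 1 − 1/13 = 12/13 > 0, so some outcome avoids every A_i.

7·p = 1/13 ≈ 0.077; existence CERTIFIED by the union bound.


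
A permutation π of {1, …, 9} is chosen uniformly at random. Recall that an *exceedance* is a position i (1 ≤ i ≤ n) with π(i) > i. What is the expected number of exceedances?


Write X = Σ_{i=1}^{9} X_i, where X_i = 1_{π(i) > i}.
For each fixed i, π(i) is uniform over {1, …, 9} (marginal of a uniform permutation), so P[π(i) > i] = (n − i)/n. Summing: Σ_{i=1}^{9} (n − i)/n = (0 + 1 + … + 8)/9 = 9(9 − 1)/(2·9) = (9 − 1)/2.
Hence E[X] = Σ_{i=1}^{9} (9 − i)/9 = 4 ≈ 4.00000.

E[X] = 4 = 4.00000.


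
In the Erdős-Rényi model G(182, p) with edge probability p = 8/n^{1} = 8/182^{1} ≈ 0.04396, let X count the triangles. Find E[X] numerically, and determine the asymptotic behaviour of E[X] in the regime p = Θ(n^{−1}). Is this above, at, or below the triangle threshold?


Number of potential triangles: C(182, 3) = 988260.
Each occurs with probability p³ ≈ (0.04396)³ ≈ 8.492896e-05.
By linearity: E[X] = C(182, 3)·p³ ≈ 988260 · 8.492896e-05 ≈ 83.9319.
Here α = 1, so p = 8/n is exactly at the triangle threshold p ~ 1/n. Asymptotically E[X] → c³/6 = 8³/6 = 256/3 ≈ 85.3333, a bounded constant. In this regime the triangle count is asymptotically Poisson(c³/6).

E[X] ≈ 83.9319; in regime p = Θ(1/n^{1}) E[X] stays bounded (at the triangle threshold p ~ 1/n).


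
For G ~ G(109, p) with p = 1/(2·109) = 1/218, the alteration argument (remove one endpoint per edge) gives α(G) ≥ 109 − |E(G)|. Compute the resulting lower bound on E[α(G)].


E[|E(G)|] = C(109, 2)·p = 5886 · (1/218) = 27.
E[α(G)] ≥ n − E[|E(G)|] = 109 − 27 = 82.
Numerically: ≈ 82.000.
(This is only a lower bound; the true E[α(G)] may be larger.)

E[α(G)] ≥ 82 ≈ 82.000.


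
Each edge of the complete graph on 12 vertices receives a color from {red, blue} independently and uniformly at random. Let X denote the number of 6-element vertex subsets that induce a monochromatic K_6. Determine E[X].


Let X = Σ_S X_S over the C(12, 6) = 924 subsets S of size 6, where X_S = 1 if the K_6 on S is monochromatic.
For a fixed S, the K_6 on S has C(6, 2) = 15 edges. P[all 15 edges red] = (1/2)^15, and likewise for blue, so P[monochromatic] = 2·(1/2)^15 = 2^{1 − 15} = 1/16384.
By linearity of expectation: E[X] = C(12, 6) · 2^{1 − 15} = 924 · 1/16384 = 231/4096.
Numerically: E[X] ≈ 0.056396.

E[X] = C(12,6)·2^(1−C(6,2)) = 231/4096 ≈ 0.056396.


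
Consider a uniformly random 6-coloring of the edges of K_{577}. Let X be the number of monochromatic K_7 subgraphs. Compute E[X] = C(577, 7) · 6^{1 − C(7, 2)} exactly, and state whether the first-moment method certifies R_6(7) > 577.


E[X] = C(577, 7) · 6^{1 − 21} = 4073186129881440 · 6^{−20} = 4073186129881440/3656158440062976.
As a reduced fraction: E[X] = 42429022186265/38084983750656 ≈ 1.114062.
Is E[X] < 1? NO.
Since E[X] ≥ 1, the first-moment bound is inconclusive at n = 577; it does NOT by itself certify R_6(7) > 577.

E[X] = 42429022186265/38084983750656 ≈ 1.114062; E[X] ≥ 1; first-moment method inconclusive here.


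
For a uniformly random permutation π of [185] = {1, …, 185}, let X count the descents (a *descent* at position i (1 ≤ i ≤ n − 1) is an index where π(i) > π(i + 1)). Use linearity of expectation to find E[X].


Write X = Σ X_I over i = 1, …, 184, with X_I the indicator of one descent.
There are 184 indicators.
For each fixed i, the pair (π(i), π(i+1)) is a uniformly random ordered pair of distinct values from {1, …, 185}; by symmetry P[π(i) > π(i+1)] = 1/2.
By linearity: E[X] = 184 · (1/2) = (185 − 1) · (1/2) = 92 ≈ 92.000.

E[X] = 92 = 92.000.


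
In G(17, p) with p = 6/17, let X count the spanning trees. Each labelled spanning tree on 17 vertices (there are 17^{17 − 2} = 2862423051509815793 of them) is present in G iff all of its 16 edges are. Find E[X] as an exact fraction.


K_17 has 17^{17 − 2} = 2862423051509815793 labelled spanning trees.
For each such spanning tree H, let X_H = 1 if all 16 edges of H are present in G. Then P[X_H = 1] = p^{16} = (6/17)^{16} = 2821109907456/48661191875666868481.
By linearity of expectation: E[X] = Σ_H E[X_H] = 2862423051509815793 · p^{16} = 2862423051509815793 · 2821109907456/48661191875666868481 = 2821109907456/17.
Numerically: E[X] ≈ 1.65948e+11.

E[X] = 2862423051509815793 · (6/17)^{16} = 2821109907456/17 ≈ 1.65948e+11.


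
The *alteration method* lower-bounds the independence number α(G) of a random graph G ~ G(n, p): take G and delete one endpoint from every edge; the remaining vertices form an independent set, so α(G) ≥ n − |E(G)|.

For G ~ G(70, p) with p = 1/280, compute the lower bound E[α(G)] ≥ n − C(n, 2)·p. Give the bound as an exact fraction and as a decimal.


E[|E(G)|] = C(70, 2)·p = 2415 · (1/280) = 69/8.
E[α(G)] ≥ n − E[|E(G)|] = 70 − 69/8 = 491/8.
Numerically: ≈ 61.375000.
(This is only a lower bound; the true E[α(G)] may be larger.)

E[α(G)] ≥ 491/8 ≈ 61.375000.


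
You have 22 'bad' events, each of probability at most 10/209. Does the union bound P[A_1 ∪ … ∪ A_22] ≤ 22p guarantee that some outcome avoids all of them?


Union bound: P[∪_{i=1}^{22} A_i] ≤ Σ_i P[A_i] ≤ 22·p = 22·(10/209) = 20/19.
Numerically: 20/19 ≈ 1.05263.
Is 20/19 < 1? NO.
Since the bound 20/19 is ≥ 1, the union bound is uninformative here; it does NOT by itself certify existence.

22·p = 20/19 ≈ 1.05263; existence NOT certified by the union bound.


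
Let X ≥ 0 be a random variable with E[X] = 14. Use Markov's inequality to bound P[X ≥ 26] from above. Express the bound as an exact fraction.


μ = E[X] = 14, a = 26.
Markov: P[X ≥ 26] ≤ μ/a = (14)/26 = 7/13.
Numerically: ≈ 0.53846.
(Since a = 26 > μ = 14.00000, the bound 7/13 is < 1 and informative.)

P[X ≥ 26] ≤ 7/13 ≈ 0.53846.


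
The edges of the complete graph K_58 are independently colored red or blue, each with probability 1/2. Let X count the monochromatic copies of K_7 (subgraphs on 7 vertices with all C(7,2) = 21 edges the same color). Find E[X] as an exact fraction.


Let X = Σ_S X_S over the C(58, 7) = 300674088 subsets S of size 7, where X_S = 1 if the K_7 on S is monochromatic.
For a fixed S, the K_7 on S has C(7, 2) = 21 edges. P[all 21 edges red] = (1/2)^21, and likewise for blue, so P[monochromatic] = 2·(1/2)^21 = 2^{1 − 21} = 1/1048576.
By linearity: E[X] = C(58, 7) · 2^{1 − 21} = 300674088 · 1/1048576 = 37584261/131072.
Numerically: E[X] ≈ 286.745155.

E[X] = C(58,7)·2^(1−C(7,2)) = 37584261/131072 ≈ 286.745155.


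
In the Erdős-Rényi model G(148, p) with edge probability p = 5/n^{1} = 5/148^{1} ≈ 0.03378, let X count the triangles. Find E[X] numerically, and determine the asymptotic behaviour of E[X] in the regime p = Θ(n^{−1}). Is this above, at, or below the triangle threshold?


Number of potential triangles: C(148, 3) = 529396.
Each occurs with probability p³ ≈ (0.03378)³ ≈ 3.855892e-05.
By linearity: E[X] = C(148, 3)·p³ ≈ 529396 · 3.855892e-05 ≈ 20.4129.
Here α = 1, so p = 5/n is exactly at the triangle threshold p ~ 1/n. Asymptotically E[X] → c³/6 = 5³/6 = 125/6 ≈ 20.8333, a bounded constant. In this regime the triangle count is asymptotically Poisson(c³/6).

E[X] ≈ 20.4129; in regime p = Θ(1/n^{1}) E[X] stays bounded (at the triangle threshold p ~ 1/n).


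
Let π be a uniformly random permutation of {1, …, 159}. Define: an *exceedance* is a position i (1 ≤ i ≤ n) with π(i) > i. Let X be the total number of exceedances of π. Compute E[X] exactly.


Write X = Σ_{i=1}^{159} X_i, where X_i = 1_{π(i) > i}.
For each fixed i, π(i) is uniform over {1, …, 159} (marginal of a uniform permutation), so P[π(i) > i] = (n − i)/n. Summing: Σ_{i=1}^{159} (n − i)/n = (0 + 1 + … + 158)/159 = 159(159 − 1)/(2·159) = (159 − 1)/2.
Hence E[X] = Σ_{i=1}^{159} (159 − i)/159 = 79 ≈ 79.000000.

E[X] = 79 = 79.000000.


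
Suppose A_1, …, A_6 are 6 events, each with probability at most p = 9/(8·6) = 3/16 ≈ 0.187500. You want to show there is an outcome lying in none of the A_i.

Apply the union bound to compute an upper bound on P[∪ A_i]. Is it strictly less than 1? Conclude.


Union bound: P[∪_{i=1}^{6} A_i] ≤ Σ_i P[A_i] ≤ 6·p = 6·(3/16) = 9/8.
Numerically: 9/8 ≈ 1.125000.
Is 9/8 < 1? NO.
Since the bound 9/8 is ≥ 1, the union bound is uninformative here; it does NOT by itself certify existence.

6·p = 9/8 ≈ 1.125000; existence NOT certified by the union bound.


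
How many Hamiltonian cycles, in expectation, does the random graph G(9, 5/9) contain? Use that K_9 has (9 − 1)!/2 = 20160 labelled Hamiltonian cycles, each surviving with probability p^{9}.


K_9 has (9 − 1)!/2 = 20160 labelled Hamiltonian cycles.
For each such Hamiltonian cycle H, let X_H = 1 if all 9 edges of H are present in G. Then P[X_H = 1] = p^{9} = (5/9)^{9} = 1953125/387420489.
By linearity: E[X] = Σ_H E[X_H] = 20160 · p^{9} = 20160 · 1953125/387420489 = 4375000000/43046721.
Numerically: E[X] ≈ 101.63.

E[X] = 20160 · (5/9)^{9} = 4375000000/43046721 ≈ 101.63.


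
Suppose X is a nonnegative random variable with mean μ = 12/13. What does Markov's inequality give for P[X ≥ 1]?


μ = E[X] = 12/13, a = 1.
Markov: P[X ≥ 1] ≤ μ/a = (12/13)/1 = 12/13.
Numerically: ≈ 0.923077.
(Since a = 1 > μ = 0.923077, the bound 12/13 is < 1 and informative.)

P[X ≥ 1] ≤ 12/13 ≈ 0.923077.


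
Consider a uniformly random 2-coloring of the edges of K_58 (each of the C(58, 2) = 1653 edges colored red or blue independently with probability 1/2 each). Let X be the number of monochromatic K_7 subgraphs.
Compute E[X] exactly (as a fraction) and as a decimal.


Let X = Σ_S X_S over the C(58, 7) = 300674088 subsets S of size 7, where X_S = 1 if the K_7 on S is monochromatic.
For a fixed S, the K_7 on S has C(7, 2) = 21 edges. P[all 21 edges red] = (1/2)^21, and likewise for blue, so P[monochromatic] = 2·(1/2)^21 = 2^{1 − 21} = 1/1048576.
Summing: E[X] = C(58, 7) · 2^{1 − 21} = 300674088 · 1/1048576 = 37584261/131072.
Numerically: E[X] ≈ 286.745.

E[X] = C(58,7)·2^(1−C(7,2)) = 37584261/131072 ≈ 286.745.


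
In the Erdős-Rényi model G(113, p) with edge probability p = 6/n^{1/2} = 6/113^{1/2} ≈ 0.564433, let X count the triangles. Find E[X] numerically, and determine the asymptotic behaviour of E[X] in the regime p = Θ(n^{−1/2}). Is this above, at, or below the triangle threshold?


Number of potential triangles: C(113, 3) = 234136.
Each occurs with probability p³ ≈ (0.564433)³ ≈ 1.79819210e-01.
By linearity: E[X] = C(113, 3)·p³ ≈ 234136 · 1.79819210e-01 ≈ 42102.150609.
Since α = 1/2 < 1, p = c/n^{1/2} ≫ 1/n is above the triangle threshold p ~ 1/n. Asymptotically E[X] ~ (c³/6)·n^{3(1−α)} = (6³/6)·n^{1.5} → ∞; triangles are abundant w.h.p.

E[X] ≈ 42102.150609; in regime p = Θ(1/n^{1/2}) E[X] diverges (above the triangle threshold p ~ 1/n).


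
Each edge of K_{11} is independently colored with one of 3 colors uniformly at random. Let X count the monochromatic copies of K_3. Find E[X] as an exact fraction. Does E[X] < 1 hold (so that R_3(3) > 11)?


E[X] = C(11, 3) · 3^{1 − 3} = 165 · 3^{−2} = 165/9.
As a reduced fraction: E[X] = 55/3 ≈ 18.3333333.
Is E[X] < 1? NO.
Since E[X] ≥ 1, the first-moment bound is inconclusive at n = 11; it does NOT by itself certify R_3(3) > 11.

E[X] = 55/3 ≈ 18.3333333; E[X] ≥ 1; first-moment method inconclusive here.


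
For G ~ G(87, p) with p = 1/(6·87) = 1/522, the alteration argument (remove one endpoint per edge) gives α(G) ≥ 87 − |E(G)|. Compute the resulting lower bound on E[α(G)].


E[|E(G)|] = C(87, 2)·p = 3741 · (1/522) = 43/6.
E[α(G)] ≥ n − E[|E(G)|] = 87 − 43/6 = 479/6.
Numerically: ≈ 79.833.
(This is only a lower bound; the true E[α(G)] may be larger.)

E[α(G)] ≥ 479/6 ≈ 79.833.


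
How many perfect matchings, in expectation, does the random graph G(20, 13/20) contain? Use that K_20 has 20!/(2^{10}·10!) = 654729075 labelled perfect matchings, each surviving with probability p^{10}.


K_20 has 20!/(2^{10}·10!) = 654729075 labelled perfect matchings.
For each such perfect matching H, let X_H = 1 if all 10 edges of H are present in G. Then P[X_H = 1] = p^{10} = (13/20)^{10} = 137858491849/10240000000000.
By linearity of expectation: E[X] = Σ_H E[X_H] = 654729075 · p^{10} = 654729075 · 137858491849/10240000000000 = 3610398513967632387/409600000000.
Numerically: E[X] ≈ 8.8144e+06.

E[X] = 654729075 · (13/20)^{10} = 3610398513967632387/409600000000 ≈ 8.8144e+06.


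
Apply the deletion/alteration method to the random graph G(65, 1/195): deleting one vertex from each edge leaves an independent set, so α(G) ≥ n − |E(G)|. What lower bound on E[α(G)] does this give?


E[|E(G)|] = C(65, 2)·p = 2080 · (1/195) = 32/3.
E[α(G)] ≥ n − E[|E(G)|] = 65 − 32/3 = 163/3.
Numerically: ≈ 54.333.
(This is only a lower bound; the true E[α(G)] may be larger.)

E[α(G)] ≥ 163/3 ≈ 54.333.


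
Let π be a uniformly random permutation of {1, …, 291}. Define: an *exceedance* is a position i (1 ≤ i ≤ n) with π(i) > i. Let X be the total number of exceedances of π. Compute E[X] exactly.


Write X = Σ_{i=1}^{291} X_i, where X_i = 1_{π(i) > i}.
For each fixed i, π(i) is uniform over {1, …, 291} (marginal of a uniform permutation), so P[π(i) > i] = (n − i)/n. Summing: Σ_{i=1}^{291} (n − i)/n = (0 + 1 + … + 290)/291 = 291(291 − 1)/(2·291) = (291 − 1)/2.
Hence E[X] = Σ_{i=1}^{291} (291 − i)/291 = 145 ≈ 145.000.

E[X] = 145 = 145.000.


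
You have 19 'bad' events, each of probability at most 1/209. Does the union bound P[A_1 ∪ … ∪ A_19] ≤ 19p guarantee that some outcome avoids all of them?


Union bound: P[∪_{i=1}^{19} A_i] ≤ Σ_i P[A_i] ≤ 19·p = 19·(1/209) = 1/11.
Numerically: 1/11 ≈ 0.091.
Is 1/11 < 1? YES.
Since P[∪ A_i] ≤ 1/11 < 1, the complement has P[∩ A_i^c] ≥ 1 − 1/11 = 10/11 > 0, so some outcome avoids every A_i.

19·p = 1/11 ≈ 0.091; existence CERTIFIED by the union bound.


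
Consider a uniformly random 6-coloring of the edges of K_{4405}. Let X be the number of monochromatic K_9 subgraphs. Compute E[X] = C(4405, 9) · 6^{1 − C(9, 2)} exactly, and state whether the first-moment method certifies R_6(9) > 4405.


E[X] = C(4405, 9) · 6^{1 − 36} = 1706862792900636302463627150 · 6^{−35} = 1706862792900636302463627150/1719070799748422591028658176.
As a reduced fraction: E[X] = 284477132150106050410604525/286511799958070431838109696 ≈ 0.9928985.
Is E[X] < 1? YES.
Since E[X] < 1, there exists a 6-coloring of K_{4405} with no monochromatic K_9; hence R_6(9) > 4405.

E[X] = 284477132150106050410604525/286511799958070431838109696 ≈ 0.9928985; E[X] < 1, so R_6(9) > 4405.


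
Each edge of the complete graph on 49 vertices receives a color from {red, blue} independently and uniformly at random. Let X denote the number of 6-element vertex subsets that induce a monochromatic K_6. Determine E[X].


Let X = Σ_S X_S over the C(49, 6) = 13983816 subsets S of size 6, where X_S = 1 if the K_6 on S is monochromatic.
For a fixed S, the K_6 on S has C(6, 2) = 15 edges. P[all 15 edges red] = (1/2)^15, and likewise for blue, so P[monochromatic] = 2·(1/2)^15 = 2^{1 − 15} = 1/16384.
Summing: E[X] = C(49, 6) · 2^{1 − 15} = 13983816 · 1/16384 = 1747977/2048.
Numerically: E[X] ≈ 853.5044.

E[X] = C(49,6)·2^(1−C(6,2)) = 1747977/2048 ≈ 853.5044.


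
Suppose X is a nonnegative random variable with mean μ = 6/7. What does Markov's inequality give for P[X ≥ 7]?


μ = E[X] = 6/7, a = 7.
Markov: P[X ≥ 7] ≤ μ/a = (6/7)/7 = 6/49.
Numerically: ≈ 0.1224.
(Since a = 7 > μ = 0.8571, the bound 6/49 is < 1 and informative.)

P[X ≥ 7] ≤ 6/49 ≈ 0.1224.


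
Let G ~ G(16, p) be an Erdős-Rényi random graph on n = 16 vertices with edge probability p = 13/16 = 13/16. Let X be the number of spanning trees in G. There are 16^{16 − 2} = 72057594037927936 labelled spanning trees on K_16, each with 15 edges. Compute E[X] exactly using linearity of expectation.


K_16 has 16^{16 − 2} = 72057594037927936 labelled spanning trees.
For each such spanning tree H, let X_H = 1 if all 15 edges of H are present in G. Then P[X_H = 1] = p^{15} = (13/16)^{15} = 51185893014090757/1152921504606846976.
Summing the indicators: E[X] = Σ_H E[X_H] = 72057594037927936 · p^{15} = 72057594037927936 · 51185893014090757/1152921504606846976 = 51185893014090757/16.
Numerically: E[X] ≈ 3.2e+15.

E[X] = 72057594037927936 · (13/16)^{15} = 51185893014090757/16 ≈ 3.2e+15.


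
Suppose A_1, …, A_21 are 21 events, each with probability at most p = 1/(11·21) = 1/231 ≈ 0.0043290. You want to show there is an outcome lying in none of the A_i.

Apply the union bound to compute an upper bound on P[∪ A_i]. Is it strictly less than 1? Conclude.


Union bound: P[∪_{i=1}^{21} A_i] ≤ Σ_i P[A_i] ≤ 21·p = 21·(1/231) = 1/11.
Numerically: 1/11 ≈ 0.0909091.
Is 1/11 < 1? YES.
Since P[∪ A_i] ≤ 1/11 < 1, the complement has P[∩ A_i^c] ≥ 1 − 1/11 = 10/11 > 0, so some outcome avoids every A_i.

21·p = 1/11 ≈ 0.0909091; existence CERTIFIED by the union bound.


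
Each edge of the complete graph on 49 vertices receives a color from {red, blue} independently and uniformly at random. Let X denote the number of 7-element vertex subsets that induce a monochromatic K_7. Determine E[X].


Let X = Σ_S X_S over the C(49, 7) = 85900584 subsets S of size 7, where X_S = 1 if the K_7 on S is monochromatic.
For a fixed S, the K_7 on S has C(7, 2) = 21 edges. P[all 21 edges red] = (1/2)^21, and likewise for blue, so P[monochromatic] = 2·(1/2)^21 = 2^{1 − 21} = 1/1048576.
By linearity: E[X] = C(49, 7) · 2^{1 − 21} = 85900584 · 1/1048576 = 10737573/131072.
Numerically: E[X] ≈ 81.921.

E[X] = C(49,7)·2^(1−C(7,2)) = 10737573/131072 ≈ 81.921.


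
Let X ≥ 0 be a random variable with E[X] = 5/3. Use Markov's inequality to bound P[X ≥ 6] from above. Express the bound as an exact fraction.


μ = E[X] = 5/3, a = 6.
Markov: P[X ≥ 6] ≤ μ/a = (5/3)/6 = 5/18.
Numerically: ≈ 0.2778.
(Since a = 6 > μ = 1.6667, the bound 5/18 is < 1 and informative.)

P[X ≥ 6] ≤ 5/18 ≈ 0.2778.


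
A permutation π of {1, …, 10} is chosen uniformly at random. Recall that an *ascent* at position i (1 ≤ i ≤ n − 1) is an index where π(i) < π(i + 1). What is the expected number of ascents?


Write X = Σ X_I over i = 1, …, 9, with X_I the indicator of one ascent.
There are 9 indicators.
For each fixed i, the pair (π(i), π(i+1)) is a uniformly random ordered pair of distinct values from {1, …, 10}; by symmetry P[π(i) < π(i+1)] = 1/2.
By linearity: E[X] = 9 · (1/2) = (10 − 1) · (1/2) = 9/2 ≈ 4.5000.

E[X] = 9/2 = 4.5000.


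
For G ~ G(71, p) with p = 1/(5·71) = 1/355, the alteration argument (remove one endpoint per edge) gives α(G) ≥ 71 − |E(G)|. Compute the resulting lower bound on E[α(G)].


E[|E(G)|] = C(71, 2)·p = 2485 · (1/355) = 7.
E[α(G)] ≥ n − E[|E(G)|] = 71 − 7 = 64.
Numerically: ≈ 64.000.
(This is only a lower bound; the true E[α(G)] may be larger.)

E[α(G)] ≥ 64 ≈ 64.000.


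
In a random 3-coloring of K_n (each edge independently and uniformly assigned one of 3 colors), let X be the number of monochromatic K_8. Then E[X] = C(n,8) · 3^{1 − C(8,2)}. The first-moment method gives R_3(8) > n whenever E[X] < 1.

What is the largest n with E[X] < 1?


We need C(n, 8) · 3^{1 − 28} < 1, i.e. C(n, 8) < 3^{28 − 1} = 7625597484987.
Check values of n near the boundary:
  n = 150: C(150, 8) = 5257211409450; 5257211409450 < 7625597484987? YES
  n = 151: C(151, 8) = 5551321138650; 5551321138650 < 7625597484987? YES
  n = 152: C(152, 8) = 5859727868575; 5859727868575 < 7625597484987? YES
  n = 153: C(153, 8) = 6183023199255; 6183023199255 < 7625597484987? YES
  n = 154: C(154, 8) = 6521818990995; 6521818990995 < 7625597484987? YES
  n = 155: C(155, 8) = 6876747915675; 6876747915675 < 7625597484987? YES
  n = 156: C(156, 8) = 7248464019225; 7248464019225 < 7625597484987? YES
  n = 157: C(157, 8) = 7637643295425; 7637643295425 < 7625597484987? NO
  n = 158: C(158, 8) = 8044984271181; 8044984271181 < 7625597484987? NO
The largest n with C(n, 8) < 7625597484987 is n = 156 (where E[X] = 805384891025/847288609443 ≈ 0.9505). Hence R_3(8) > 156, i.e. R_3(8) ≥ 157.

Largest n = 156; hence R_3(8) > 156.


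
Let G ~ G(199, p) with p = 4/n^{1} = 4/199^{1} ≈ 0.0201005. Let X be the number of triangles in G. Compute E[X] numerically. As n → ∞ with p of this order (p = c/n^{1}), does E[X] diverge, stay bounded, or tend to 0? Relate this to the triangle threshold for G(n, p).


Number of potential triangles: C(199, 3) = 1293699.
Each occurs with probability p³ ≈ (0.0201005)³ ≈ 8.12121008e-06.
By linearity: E[X] = C(199, 3)·p³ ≈ 1293699 · 8.12121008e-06 ≈ 10.506401.
Here α = 1, so p = 4/n is exactly at the triangle threshold p ~ 1/n. Asymptotically E[X] → c³/6 = 4³/6 = 32/3 ≈ 10.666667, a bounded constant. In this regime the triangle count is asymptotically Poisson(c³/6).

E[X] ≈ 10.506401; in regime p = Θ(1/n^{1}) E[X] stays bounded (at the triangle threshold p ~ 1/n).


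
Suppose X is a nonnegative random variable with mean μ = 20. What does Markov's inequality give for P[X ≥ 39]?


μ = E[X] = 20, a = 39.
Markov: P[X ≥ 39] ≤ μ/a = (20)/39 = 20/39.
Numerically: ≈ 0.513.
(Since a = 39 > μ = 20.000, the bound 20/39 is < 1 and informative.)

P[X ≥ 39] ≤ 20/39 ≈ 0.513.


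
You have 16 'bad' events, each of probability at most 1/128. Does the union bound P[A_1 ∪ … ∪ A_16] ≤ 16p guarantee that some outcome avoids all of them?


Union bound: P[∪_{i=1}^{16} A_i] ≤ Σ_i P[A_i] ≤ 16·p = 16·(1/128) = 1/8.
Numerically: 1/8 ≈ 0.1250000.
Is 1/8 < 1? YES.
Since P[∪ A_i] ≤ 1/8 < 1, the complement has P[∩ A_i^c] ≥ 1 − 1/8 = 7/8 > 0, so some outcome avoids every A_i.

16·p = 1/8 ≈ 0.1250000; existence CERTIFIED by the union bound.


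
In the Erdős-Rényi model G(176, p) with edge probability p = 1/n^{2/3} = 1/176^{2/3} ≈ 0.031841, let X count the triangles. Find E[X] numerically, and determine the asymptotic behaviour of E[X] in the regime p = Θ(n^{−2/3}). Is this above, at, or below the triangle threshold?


Number of potential triangles: C(176, 3) = 893200.
Each occurs with probability p³ ≈ (0.031841)³ ≈ 3.2283058e-05.
By linearity: E[X] = C(176, 3)·p³ ≈ 893200 · 3.2283058e-05 ≈ 28.83523.
Since α = 2/3 < 1, p = c/n^{2/3} ≫ 1/n is above the triangle threshold p ~ 1/n. Asymptotically E[X] ~ (c³/6)·n^{3(1−α)} = (1³/6)·n^{1} → ∞; triangles are abundant w.h.p.

E[X] ≈ 28.83523; in regime p = Θ(1/n^{2/3}) E[X] diverges (above the triangle threshold p ~ 1/n).


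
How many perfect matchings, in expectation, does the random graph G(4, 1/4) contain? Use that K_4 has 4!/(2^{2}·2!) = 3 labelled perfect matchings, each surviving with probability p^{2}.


K_4 has 4!/(2^{2}·2!) = 3 labelled perfect matchings.
For each such perfect matching H, let X_H = 1 if all 2 edges of H are present in G. Then P[X_H = 1] = p^{2} = (1/4)^{2} = 1/16.
By linearity of expectation: E[X] = Σ_H E[X_H] = 3 · p^{2} = 3 · 1/16 = 3/16.
Numerically: E[X] ≈ 0.188.

E[X] = 3 · (1/4)^{2} = 3/16 ≈ 0.188.


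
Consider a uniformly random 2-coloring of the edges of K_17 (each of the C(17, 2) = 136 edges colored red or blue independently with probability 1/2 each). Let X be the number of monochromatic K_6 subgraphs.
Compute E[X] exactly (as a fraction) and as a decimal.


Let X = Σ_S X_S over the C(17, 6) = 12376 subsets S of size 6, where X_S = 1 if the K_6 on S is monochromatic.
For a fixed S, the K_6 on S has C(6, 2) = 15 edges. P[all 15 edges red] = (1/2)^15, and likewise for blue, so P[monochromatic] = 2·(1/2)^15 = 2^{1 − 15} = 1/16384.
By linearity of expectation: E[X] = C(17, 6) · 2^{1 − 15} = 12376 · 1/16384 = 1547/2048.
Numerically: E[X] ≈ 0.755.

E[X] = C(17,6)·2^(1−C(6,2)) = 1547/2048 ≈ 0.755.


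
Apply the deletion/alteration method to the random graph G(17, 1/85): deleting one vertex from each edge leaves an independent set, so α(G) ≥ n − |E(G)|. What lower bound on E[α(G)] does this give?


E[|E(G)|] = C(17, 2)·p = 136 · (1/85) = 8/5.
E[α(G)] ≥ n − E[|E(G)|] = 17 − 8/5 = 77/5.
Numerically: ≈ 15.40000.
(This is only a lower bound; the true E[α(G)] may be larger.)

E[α(G)] ≥ 77/5 ≈ 15.40000.


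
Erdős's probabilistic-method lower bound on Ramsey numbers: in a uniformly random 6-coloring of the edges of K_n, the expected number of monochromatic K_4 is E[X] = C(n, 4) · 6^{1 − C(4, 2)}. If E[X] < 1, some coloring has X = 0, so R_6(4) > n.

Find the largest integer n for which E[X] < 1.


We need C(n, 4) · 6^{1 − 6} < 1, i.e. C(n, 4) < 6^{6 − 1} = 7776.
Check values of n near the boundary:
  n = 16: C(16, 4) = 1820; 1820 < 7776? YES
  n = 17: C(17, 4) = 2380; 2380 < 7776? YES
  n = 18: C(18, 4) = 3060; 3060 < 7776? YES
  n = 19: C(19, 4) = 3876; 3876 < 7776? YES
  n = 20: C(20, 4) = 4845; 4845 < 7776? YES
  n = 21: C(21, 4) = 5985; 5985 < 7776? YES
  n = 22: C(22, 4) = 7315; 7315 < 7776? YES
  n = 23: C(23, 4) = 8855; 8855 < 7776? NO
  n = 24: C(24, 4) = 10626; 10626 < 7776? NO
  n = 25: C(25, 4) = 12650; 12650 < 7776? NO
The largest n with C(n, 4) < 7776 is n = 22 (where E[X] = 7315/7776 ≈ 0.9407150). Hence R_6(4) > 22, i.e. R_6(4) ≥ 23.

Largest n = 22; hence R_6(4) > 22.


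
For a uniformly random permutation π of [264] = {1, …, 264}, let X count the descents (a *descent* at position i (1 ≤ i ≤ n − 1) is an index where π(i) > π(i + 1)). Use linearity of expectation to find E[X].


Write X = Σ X_I over i = 1, …, 263, with X_I the indicator of one descent.
There are 263 indicators.
For each fixed i, the pair (π(i), π(i+1)) is a uniformly random ordered pair of distinct values from {1, …, 264}; by symmetry P[π(i) > π(i+1)] = 1/2.
By linearity: E[X] = 263 · (1/2) = (264 − 1) · (1/2) = 263/2 ≈ 131.500.

E[X] = 263/2 = 131.500.


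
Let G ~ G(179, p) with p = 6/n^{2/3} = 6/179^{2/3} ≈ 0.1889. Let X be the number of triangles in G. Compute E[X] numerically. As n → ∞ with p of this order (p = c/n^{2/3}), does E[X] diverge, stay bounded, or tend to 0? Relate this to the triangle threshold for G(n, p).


Number of potential triangles: C(179, 3) = 939929.
Each occurs with probability p³ ≈ (0.1889)³ ≈ 6.741363e-03.
By linearity: E[X] = C(179, 3)·p³ ≈ 939929 · 6.741363e-03 ≈ 6336.4022.
Since α = 2/3 < 1, p = c/n^{2/3} ≫ 1/n is above the triangle threshold p ~ 1/n. Asymptotically E[X] ~ (c³/6)·n^{3(1−α)} = (6³/6)·n^{1} → ∞; triangles are abundant w.h.p.

E[X] ≈ 6336.4022; in regime p = Θ(1/n^{2/3}) E[X] diverges (above the triangle threshold p ~ 1/n).


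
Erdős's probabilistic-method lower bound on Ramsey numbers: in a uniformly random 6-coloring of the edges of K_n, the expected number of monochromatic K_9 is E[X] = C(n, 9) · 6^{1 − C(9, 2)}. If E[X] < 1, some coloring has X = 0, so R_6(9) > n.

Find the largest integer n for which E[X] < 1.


We need C(n, 9) · 6^{1 − 36} < 1, i.e. C(n, 9) < 6^{36 − 1} = 1719070799748422591028658176.
Check values of n near the boundary:
  n = 4407: C(4407, 9) = 1713856532599459170657070050; 1713856532599459170657070050 < 1719070799748422591028658176? YES
  n = 4408: C(4408, 9) = 1717362945146264156457459600; 1717362945146264156457459600 < 1719070799748422591028658176? YES
  n = 4409: C(4409, 9) = 1720875732988608787686577131; 1720875732988608787686577131 < 1719070799748422591028658176? NO
  n = 4410: C(4410, 9) = 1724394906266704102180823710; 1724394906266704102180823710 < 1719070799748422591028658176? NO
The largest n with C(n, 9) < 1719070799748422591028658176 is n = 4408 (where E[X] = 35778394690547169926197075/35813974994758803979763712 ≈ 0.99901). Hence R_6(9) > 4408, i.e. R_6(9) ≥ 4409.

Largest n = 4408; hence R_6(9) > 4408.


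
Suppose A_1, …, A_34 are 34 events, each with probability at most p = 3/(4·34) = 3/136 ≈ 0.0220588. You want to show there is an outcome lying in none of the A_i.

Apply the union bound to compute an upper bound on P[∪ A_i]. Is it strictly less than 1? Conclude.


Union bound: P[∪_{i=1}^{34} A_i] ≤ Σ_i P[A_i] ≤ 34·p = 34·(3/136) = 3/4.
Numerically: 3/4 ≈ 0.7500000.
Is 3/4 < 1? YES.
Since P[∪ A_i] ≤ 3/4 < 1, the complement has P[∩ A_i^c] ≥ 1 − 3/4 = 1/4 > 0, so some outcome avoids every A_i.

34·p = 3/4 ≈ 0.7500000; existence CERTIFIED by the union bound.


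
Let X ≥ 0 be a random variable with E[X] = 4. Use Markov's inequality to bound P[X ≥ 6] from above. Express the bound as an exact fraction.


μ = E[X] = 4, a = 6.
Markov: P[X ≥ 6] ≤ μ/a = (4)/6 = 2/3.
Numerically: ≈ 0.666667.
(Since a = 6 > μ = 4.000000, the bound 2/3 is < 1 and informative.)

P[X ≥ 6] ≤ 2/3 ≈ 0.666667.


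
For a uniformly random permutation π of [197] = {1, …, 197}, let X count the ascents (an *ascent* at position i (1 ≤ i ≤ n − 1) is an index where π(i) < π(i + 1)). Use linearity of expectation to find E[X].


Write X = Σ X_I over i = 1, …, 196, with X_I the indicator of one ascent.
There are 196 indicators.
For each fixed i, the pair (π(i), π(i+1)) is a uniformly random ordered pair of distinct values from {1, …, 197}; by symmetry P[π(i) < π(i+1)] = 1/2.
By linearity: E[X] = 196 · (1/2) = (197 − 1) · (1/2) = 98 ≈ 98.000.

E[X] = 98 = 98.000.


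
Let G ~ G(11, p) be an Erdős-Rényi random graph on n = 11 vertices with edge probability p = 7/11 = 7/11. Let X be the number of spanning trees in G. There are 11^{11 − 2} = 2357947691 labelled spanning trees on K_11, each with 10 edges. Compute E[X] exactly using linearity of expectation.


K_11 has 11^{11 − 2} = 2357947691 labelled spanning trees.
For each such spanning tree H, let X_H = 1 if all 10 edges of H are present in G. Then P[X_H = 1] = p^{10} = (7/11)^{10} = 282475249/25937424601.
By linearity of expectation: E[X] = Σ_H E[X_H] = 2357947691 · p^{10} = 2357947691 · 282475249/25937424601 = 282475249/11.
Numerically: E[X] ≈ 2.56796e+07.

E[X] = 2357947691 · (7/11)^{10} = 282475249/11 ≈ 2.56796e+07.


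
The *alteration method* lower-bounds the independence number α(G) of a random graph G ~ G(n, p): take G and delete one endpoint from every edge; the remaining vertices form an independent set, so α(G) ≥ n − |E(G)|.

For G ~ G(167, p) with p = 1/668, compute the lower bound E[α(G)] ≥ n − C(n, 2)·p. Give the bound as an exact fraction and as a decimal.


E[|E(G)|] = C(167, 2)·p = 13861 · (1/668) = 83/4.
E[α(G)] ≥ n − E[|E(G)|] = 167 − 83/4 = 585/4.
Numerically: ≈ 146.250.
(This is only a lower bound; the true E[α(G)] may be larger.)

E[α(G)] ≥ 585/4 ≈ 146.250.


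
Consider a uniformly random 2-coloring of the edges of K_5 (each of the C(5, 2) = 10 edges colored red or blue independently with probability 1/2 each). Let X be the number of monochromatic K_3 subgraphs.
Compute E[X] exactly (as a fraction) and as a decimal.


Let X = Σ_S X_S over the C(5, 3) = 10 subsets S of size 3, where X_S = 1 if the K_3 on S is monochromatic.
For a fixed S, the K_3 on S has C(3, 2) = 3 edges. P[all 3 edges red] = (1/2)^3, and likewise for blue, so P[monochromatic] = 2·(1/2)^3 = 2^{1 − 3} = 1/4.
By linearity: E[X] = C(5, 3) · 2^{1 − 3} = 10 · 1/4 = 5/2.
Numerically: E[X] ≈ 2.5000.

E[X] = C(5,3)·2^(1−C(3,2)) = 5/2 ≈ 2.5000.


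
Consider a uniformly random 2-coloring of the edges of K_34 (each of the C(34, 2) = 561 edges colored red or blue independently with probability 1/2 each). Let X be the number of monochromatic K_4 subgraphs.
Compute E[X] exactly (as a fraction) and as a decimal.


Let X = Σ_S X_S over the C(34, 4) = 46376 subsets S of size 4, where X_S = 1 if the K_4 on S is monochromatic.
For a fixed S, the K_4 on S has C(4, 2) = 6 edges. P[all 6 edges red] = (1/2)^6, and likewise for blue, so P[monochromatic] = 2·(1/2)^6 = 2^{1 − 6} = 1/32.
Summing: E[X] = C(34, 4) · 2^{1 − 6} = 46376 · 1/32 = 5797/4.
Numerically: E[X] ≈ 1449.250000.

E[X] = C(34,4)·2^(1−C(4,2)) = 5797/4 ≈ 1449.250000.


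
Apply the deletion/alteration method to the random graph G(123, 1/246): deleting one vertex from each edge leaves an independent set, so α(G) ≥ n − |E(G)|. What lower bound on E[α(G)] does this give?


E[|E(G)|] = C(123, 2)·p = 7503 · (1/246) = 61/2.
E[α(G)] ≥ n − E[|E(G)|] = 123 − 61/2 = 185/2.
Numerically: ≈ 92.500.
(This is only a lower bound; the true E[α(G)] may be larger.)

E[α(G)] ≥ 185/2 ≈ 92.500.


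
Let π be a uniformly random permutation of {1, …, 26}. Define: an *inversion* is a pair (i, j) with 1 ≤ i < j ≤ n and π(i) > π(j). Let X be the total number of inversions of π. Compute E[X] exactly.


Write X = Σ X_I over the C(26, 2) = 325 pairs i < j, with X_I the indicator of one inversion.
There are 325 indicators.
For each fixed pair i < j, the values π(i) and π(j) are two distinct elements of {1, …, 26} in uniformly random order; by symmetry P[π(i) > π(j)] = 1/2.
By linearity: E[X] = 325 · (1/2) = C(26, 2) · (1/2) = 325/2 = 325/2 ≈ 162.50000.

E[X] = 325/2 = 162.50000.


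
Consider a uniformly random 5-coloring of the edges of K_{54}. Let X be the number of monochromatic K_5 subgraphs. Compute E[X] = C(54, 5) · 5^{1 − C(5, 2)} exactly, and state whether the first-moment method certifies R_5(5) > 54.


E[X] = C(54, 5) · 5^{1 − 10} = 3162510 · 5^{−9} = 3162510/1953125.
As a reduced fraction: E[X] = 632502/390625 ≈ 1.61921.
Is E[X] < 1? NO.
Since E[X] ≥ 1, the first-moment bound is inconclusive at n = 54; it does NOT by itself certify R_5(5) > 54.

E[X] = 632502/390625 ≈ 1.61921; E[X] ≥ 1; first-moment method inconclusive here.


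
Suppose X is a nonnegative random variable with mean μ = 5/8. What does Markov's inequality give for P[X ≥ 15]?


μ = E[X] = 5/8, a = 15.
Markov: P[X ≥ 15] ≤ μ/a = (5/8)/15 = 1/24.
Numerically: ≈ 0.04167.
(Since a = 15 > μ = 0.62500, the bound 1/24 is < 1 and informative.)

P[X ≥ 15] ≤ 1/24 ≈ 0.04167.


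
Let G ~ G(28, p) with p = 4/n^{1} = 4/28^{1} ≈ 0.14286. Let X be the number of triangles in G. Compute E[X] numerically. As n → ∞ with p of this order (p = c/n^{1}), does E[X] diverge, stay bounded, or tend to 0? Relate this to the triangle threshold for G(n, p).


Number of potential triangles: C(28, 3) = 3276.
Each occurs with probability p³ ≈ (0.14286)³ ≈ 2.9154519e-03.
By linearity: E[X] = C(28, 3)·p³ ≈ 3276 · 2.9154519e-03 ≈ 9.55102.
Here α = 1, so p = 4/n is exactly at the triangle threshold p ~ 1/n. Asymptotically E[X] → c³/6 = 4³/6 = 32/3 ≈ 10.66667, a bounded constant. In this regime the triangle count is asymptotically Poisson(c³/6).

E[X] ≈ 9.55102; in regime p = Θ(1/n^{1}) E[X] stays bounded (at the triangle threshold p ~ 1/n).
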